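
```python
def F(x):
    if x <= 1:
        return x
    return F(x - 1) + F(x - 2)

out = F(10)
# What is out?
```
Call trace (a repeated sub-call is expanded the first time; later identical calls just restate its return value):
F(x=10)
  F(x=9)
    F(x=8)
      F(x=7)
        F(x=6)
          F(x=5)
            F(x=4)
              F(x=3)
                F(x=2)
                  F(x=1)
                  -> return 1
                  F(x=0)
                  -> return 0
                -> return 1
                F(x=1)
                -> return 1
              -> return 2
              F(x=2) -> return 1  (same call as traced above)
            -> return 3
            F(x=3) -> return 2  (same call as traced above)
          -> return 5
          F(x=4) -> return 3  (same call as traced above)
        -> return 8
        F(x=5) -> return 5  (same call as traced above)
      -> return 13
      F(x=6) -> return 8  (same call as traced above)
    -> return 21
    F(x=7) -> return 13  (same call as traced above)
  -> return 34
  F(x=8) -> return 21  (same call as traced above)
-> return 55

Final answer: 55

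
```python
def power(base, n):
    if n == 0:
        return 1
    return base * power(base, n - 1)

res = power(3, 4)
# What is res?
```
Call trace:
power(base=3, n=4)
  power(base=3, n=3)
    power(base=3, n=2)
      power(base=3, n=1)
        power(base=3, n=0)
        -> return 1
      -> return 3
    -> return 9
  -> return 27
-> return 81

Final answer: 81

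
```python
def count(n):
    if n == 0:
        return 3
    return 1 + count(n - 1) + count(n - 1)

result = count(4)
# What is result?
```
Call trace (a repeated sub-call is expanded the first time; later identical calls just restate its return value):
count(n=4)
  count(n=3)
    count(n=2)
      count(n=1)
        count(n=0)
        -> return 3
        count(n=0)
        -> return 3
      -> return 7
      count(n=1) -> return 7  (same call as traced above)
    -> return 15
    count(n=2) -> return 15  (same call as traced above)
  -> return 31
  count(n=3) -> return 31  (same call as traced above)
-> return 63

Final answer: 63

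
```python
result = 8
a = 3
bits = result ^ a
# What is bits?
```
Trace:
  result=8
  result=8, a=3
  result=8, a=3, bits=11

Final answer: 11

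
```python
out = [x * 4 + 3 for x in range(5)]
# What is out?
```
Trace:
  x=0
  x=1
  x=2
  x=3
  x=4
  out=[3, 7, 11, 15, 19]

Final answer: [3, 7, 11, 15, 19]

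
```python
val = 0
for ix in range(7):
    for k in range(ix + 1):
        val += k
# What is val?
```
Trace:
  val=0
  val=0, ix=0, k=0
  val=0, ix=1, k=0
  val=1, ix=1, k=1
  val=1, ix=2, k=0
  val=2, ix=2, k=1
  val=4, ix=2, k=2
  val=4, ix=3, k=0
  val=5, ix=3, k=1
  val=7, ix=3, k=2
  val=10, ix=3, k=3
  val=10, ix=4, k=0
  val=11, ix=4, k=1
  val=13, ix=4, k=2
  val=16, ix=4, k=3
  val=20, ix=4, k=4
  val=20, ix=5, k=0
  val=21, ix=5, k=1
  val=23, ix=5, k=2
  val=26, ix=5, k=3
  val=30, ix=5, k=4
  val=35, ix=5, k=5
  val=35, ix=6, k=0
  val=36, ix=6, k=1
  val=38, ix=6, k=2
  val=41, ix=6, k=3
  val=45, ix=6, k=4
  val=50, ix=6, k=5
  val=56, ix=6, k=6

Final answer: 56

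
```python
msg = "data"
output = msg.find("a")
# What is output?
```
Trace:
  msg='data'
  msg='data', output=1

Final answer: 1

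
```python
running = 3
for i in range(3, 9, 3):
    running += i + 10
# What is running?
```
Trace:
  running=3
  running=16, i=3
  running=32, i=6

Final answer: 32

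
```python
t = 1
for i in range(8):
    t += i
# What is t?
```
Trace:
  t=1
  t=1, i=0
  t=2, i=1
  t=4, i=2
  t=7, i=3
  t=11, i=4
  t=16, i=5
  t=22, i=6
  t=29, i=7

Final answer: 29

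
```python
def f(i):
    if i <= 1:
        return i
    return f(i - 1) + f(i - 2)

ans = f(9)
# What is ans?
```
Call trace (a repeated sub-call is expanded the first time; later identical calls just restate its return value):
f(i=9)
  f(i=8)
    f(i=7)
      f(i=6)
        f(i=5)
          f(i=4)
            f(i=3)
              f(i=2)
                f(i=1)
                -> return 1
                f(i=0)
                -> return 0
              -> return 1
              f(i=1)
              -> return 1
            -> return 2
            f(i=2) -> return 1  (same call as traced above)
          -> return 3
          f(i=3) -> return 2  (same call as traced above)
        -> return 5
        f(i=4) -> return 3  (same call as traced above)
      -> return 8
      f(i=5) -> return 5  (same call as traced above)
    -> return 13
    f(i=6) -> return 8  (same call as traced above)
  -> return 21
  f(i=7) -> return 13  (same call as traced above)
-> return 34

Final answer: 34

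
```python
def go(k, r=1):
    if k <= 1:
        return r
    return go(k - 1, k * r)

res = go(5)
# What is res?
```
Call trace:
go(k=5, r=1)
  go(k=4, r=5)
    go(k=3, r=20)
      go(k=2, r=60)
        go(k=1, r=120)
        -> return 120
      -> return 120
    -> return 120
  -> return 120
-> return 120

Final answer: 120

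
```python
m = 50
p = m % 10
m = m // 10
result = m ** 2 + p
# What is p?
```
Trace:
  m=50
  m=50, p=0
  m=5, p=0
  m=5, p=0, result=25

Final answer: 0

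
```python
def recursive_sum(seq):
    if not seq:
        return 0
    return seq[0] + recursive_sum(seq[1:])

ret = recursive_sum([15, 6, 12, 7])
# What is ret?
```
Call trace:
recursive_sum(seq=[15, 6, 12, 7])
  recursive_sum(seq=[6, 12, 7])
    recursive_sum(seq=[12, 7])
      recursive_sum(seq=[7])
        recursive_sum(seq=[])
        -> return 0
      -> return 7
    -> return 19
  -> return 25
-> return 40

Final answer: 40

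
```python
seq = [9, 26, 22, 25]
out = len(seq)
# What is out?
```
Trace:
  seq=[9, 26, 22, 25]
  seq=[9, 26, 22, 25], out=4

Final answer: 4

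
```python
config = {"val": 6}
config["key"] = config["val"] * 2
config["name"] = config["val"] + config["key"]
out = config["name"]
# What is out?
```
Trace:
  config={'val': 6}
  config={'val': 6, 'key': 12}
  config={'val': 6, 'key': 12, 'name': 18}
  config={'val': 6, 'key': 12, 'name': 18}, out=18

Final answer: 18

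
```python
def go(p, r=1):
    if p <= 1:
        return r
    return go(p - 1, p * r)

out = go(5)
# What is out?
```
Call trace:
go(p=5, r=1)
  go(p=4, r=5)
    go(p=3, r=20)
      go(p=2, r=60)
        go(p=1, r=120)
        -> return 120
      -> return 120
    -> return 120
  -> return 120
-> return 120

Final answer: 120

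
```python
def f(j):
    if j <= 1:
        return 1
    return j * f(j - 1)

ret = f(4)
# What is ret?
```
Call trace:
f(j=4)
  f(j=3)
    f(j=2)
      f(j=1)
      -> return 1
    -> return 2
  -> return 6
-> return 24

Final answer: 24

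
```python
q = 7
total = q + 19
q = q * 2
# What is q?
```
Trace:
  q=7
  q=7, total=26
  q=14, total=26

Final answer: 14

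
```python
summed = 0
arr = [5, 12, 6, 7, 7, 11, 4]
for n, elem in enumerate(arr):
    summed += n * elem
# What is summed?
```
Trace:
  summed=0
  summed=0, n=0, elem=5
  summed=12, n=1, elem=12
  summed=24, n=2, elem=6
  summed=45, n=3, elem=7
  summed=73, n=4, elem=7
  summed=128, n=5, elem=11
  summed=152, n=6, elem=4

Final answer: 152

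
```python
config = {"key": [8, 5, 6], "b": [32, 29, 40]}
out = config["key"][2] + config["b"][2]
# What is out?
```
Trace:
  config={'key': [8, 5, 6], 'b': [32, 29, 40]}
  config={'key': [8, 5, 6], 'b': [32, 29, 40]}, out=46

Final answer: 46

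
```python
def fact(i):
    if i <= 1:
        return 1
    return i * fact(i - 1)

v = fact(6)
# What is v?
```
Call trace:
fact(i=6)
  fact(i=5)
    fact(i=4)
      fact(i=3)
        fact(i=2)
          fact(i=1)
          -> return 1
        -> return 2
      -> return 6
    -> return 24
  -> return 120
-> return 720

Final answer: 720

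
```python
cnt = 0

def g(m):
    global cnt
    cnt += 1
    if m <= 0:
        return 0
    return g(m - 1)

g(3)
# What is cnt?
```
Call trace:
g(m=3)
  g(m=2)
    g(m=1)
      g(m=0)
      -> return 0
    -> return 0
  -> return 0
-> return 0

cnt is incremented once per call. g is entered once for each m = 3, 2, 1, 0 (the m <= 0 call returns without recursing), i.e. 3 + 1 calls.
cnt = 4

Final answer: 4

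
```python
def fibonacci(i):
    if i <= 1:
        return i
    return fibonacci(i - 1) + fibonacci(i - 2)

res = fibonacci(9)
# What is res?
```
Call trace (a repeated sub-call is expanded the first time; later identical calls just restate its return value):
fibonacci(i=9)
  fibonacci(i=8)
    fibonacci(i=7)
      fibonacci(i=6)
        fibonacci(i=5)
          fibonacci(i=4)
            fibonacci(i=3)
              fibonacci(i=2)
                fibonacci(i=1)
                -> return 1
                fibonacci(i=0)
                -> return 0
              -> return 1
              fibonacci(i=1)
              -> return 1
            -> return 2
            fibonacci(i=2) -> return 1  (same call as traced above)
          -> return 3
          fibonacci(i=3) -> return 2  (same call as traced above)
        -> return 5
        fibonacci(i=4) -> return 3  (same call as traced above)
      -> return 8
      fibonacci(i=5) -> return 5  (same call as traced above)
    -> return 13
    fibonacci(i=6) -> return 8  (same call as traced above)
  -> return 21
  fibonacci(i=7) -> return 13  (same call as traced above)
-> return 34

Final answer: 34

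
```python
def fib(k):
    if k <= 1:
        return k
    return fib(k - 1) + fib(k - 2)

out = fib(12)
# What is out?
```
Call trace (a repeated sub-call is expanded the first time; later identical calls just restate its return value):
fib(k=12)
  fib(k=11)
    fib(k=10)
      fib(k=9)
        fib(k=8)
          fib(k=7)
            fib(k=6)
              fib(k=5)
                fib(k=4)
                  fib(k=3)
                    fib(k=2)
                      fib(k=1)
                      -> return 1
                      fib(k=0)
                      -> return 0
                    -> return 1
                    fib(k=1)
                    -> return 1
                  -> return 2
                  fib(k=2) -> return 1  (same call as traced above)
                -> return 3
                fib(k=3) -> return 2  (same call as traced above)
              -> return 5
              fib(k=4) -> return 3  (same call as traced above)
            -> return 8
            fib(k=5) -> return 5  (same call as traced above)
          -> return 13
          fib(k=6) -> return 8  (same call as traced above)
        -> return 21
        fib(k=7) -> return 13  (same call as traced above)
      -> return 34
      fib(k=8) -> return 21  (same call as traced above)
    -> return 55
    fib(k=9) -> return 34  (same call as traced above)
  -> return 89
  fib(k=10) -> return 55  (same call as traced above)
-> return 144

Final answer: 144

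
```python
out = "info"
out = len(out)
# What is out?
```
Trace:
  out='info'
  out=4

Final answer: 4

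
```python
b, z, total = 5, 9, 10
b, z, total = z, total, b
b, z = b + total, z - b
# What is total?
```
Trace:
  b=5, z=9, total=10
  b=9, z=10, total=5
  b=14, z=1, total=5

Final answer: 5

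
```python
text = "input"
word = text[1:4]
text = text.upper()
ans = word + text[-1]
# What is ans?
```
Trace:
  text='input'
  text='input', word='npu'
  text='INPUT', word='npu'
  text='INPUT', word='npu', ans='npuT'

Final answer: 'npuT'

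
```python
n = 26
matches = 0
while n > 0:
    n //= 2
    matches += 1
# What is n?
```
Trace:
  n=26
  n=26, matches=0
  n=13, matches=1
  n=6, matches=2
  n=3, matches=3
  n=1, matches=4
  n=0, matches=5

Final answer: 0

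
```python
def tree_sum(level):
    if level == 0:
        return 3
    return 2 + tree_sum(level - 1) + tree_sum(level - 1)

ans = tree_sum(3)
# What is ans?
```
Call trace (a repeated sub-call is expanded the first time; later identical calls just restate its return value):
tree_sum(level=3)
  tree_sum(level=2)
    tree_sum(level=1)
      tree_sum(level=0)
      -> return 3
      tree_sum(level=0)
      -> return 3
    -> return 8
    tree_sum(level=1) -> return 8  (same call as traced above)
  -> return 18
  tree_sum(level=2) -> return 18  (same call as traced above)
-> return 38

Final answer: 38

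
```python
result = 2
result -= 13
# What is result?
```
Trace:
  result=2
  result=-11

Final answer: -11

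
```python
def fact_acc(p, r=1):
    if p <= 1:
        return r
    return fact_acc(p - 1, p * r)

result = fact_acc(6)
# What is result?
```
Call trace:
fact_acc(p=6, r=1)
  fact_acc(p=5, r=6)
    fact_acc(p=4, r=30)
      fact_acc(p=3, r=120)
        fact_acc(p=2, r=360)
          fact_acc(p=1, r=720)
          -> return 720
        -> return 720
      -> return 720
    -> return 720
  -> return 720
-> return 720

Final answer: 720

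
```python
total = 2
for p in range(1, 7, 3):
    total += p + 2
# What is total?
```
Trace:
  total=2
  total=5, p=1
  total=11, p=4

Final answer: 11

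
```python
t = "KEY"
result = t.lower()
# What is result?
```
Trace:
  t='KEY'
  t='KEY', result='key'

Final answer: 'key'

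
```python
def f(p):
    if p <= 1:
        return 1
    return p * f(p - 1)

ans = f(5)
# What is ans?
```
Call trace:
f(p=5)
  f(p=4)
    f(p=3)
      f(p=2)
        f(p=1)
        -> return 1
      -> return 2
    -> return 6
  -> return 24
-> return 120

Final answer: 120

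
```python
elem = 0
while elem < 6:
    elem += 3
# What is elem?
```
Trace:
  elem=0
  elem=3
  elem=6

Final answer: 6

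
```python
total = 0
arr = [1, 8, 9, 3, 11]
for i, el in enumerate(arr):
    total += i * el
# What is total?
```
Trace:
  total=0
  total=0, i=0, el=1
  total=8, i=1, el=8
  total=26, i=2, el=9
  total=35, i=3, el=3
  total=79, i=4, el=11

Final answer: 79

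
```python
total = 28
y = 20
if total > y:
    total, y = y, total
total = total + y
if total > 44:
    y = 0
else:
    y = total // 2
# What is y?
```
Trace:
  total=28
  total=28, y=20
  total=20, y=28
  total=48, y=28
  total=48, y=0

Final answer: 0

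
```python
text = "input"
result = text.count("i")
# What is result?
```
Trace:
  text='input'
  text='input', result=1

Final answer: 1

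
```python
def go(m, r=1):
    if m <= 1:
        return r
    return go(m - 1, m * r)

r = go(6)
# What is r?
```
Call trace:
go(m=6, r=1)
  go(m=5, r=6)
    go(m=4, r=30)
      go(m=3, r=120)
        go(m=2, r=360)
          go(m=1, r=720)
          -> return 720
        -> return 720
      -> return 720
    -> return 720
  -> return 720
-> return 720

Final answer: 720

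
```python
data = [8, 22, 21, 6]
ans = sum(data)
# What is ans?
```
Trace:
  data=[8, 22, 21, 6]
  data=[8, 22, 21, 6], ans=57

Final answer: 57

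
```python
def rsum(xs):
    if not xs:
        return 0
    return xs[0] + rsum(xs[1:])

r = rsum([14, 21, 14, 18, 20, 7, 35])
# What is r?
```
Call trace:
rsum(xs=[14, 21, 14, 18, 20, 7, 35])
  rsum(xs=[21, 14, 18, 20, 7, 35])
    rsum(xs=[14, 18, 20, 7, 35])
      rsum(xs=[18, 20, 7, 35])
        rsum(xs=[20, 7, 35])
          rsum(xs=[7, 35])
            rsum(xs=[35])
              rsum(xs=[])
              -> return 0
            -> return 35
          -> return 42
        -> return 62
      -> return 80
    -> return 94
  -> return 115
-> return 129

Final answer: 129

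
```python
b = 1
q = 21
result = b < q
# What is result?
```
Trace:
  b=1
  b=1, q=21
  b=1, q=21, result=True

Final answer: True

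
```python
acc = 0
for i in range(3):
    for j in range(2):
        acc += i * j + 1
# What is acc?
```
Trace:
  acc=0
  acc=1, i=0, j=0
  acc=2, i=0, j=1
  acc=3, i=1, j=0
  acc=5, i=1, j=1
  acc=6, i=2, j=0
  acc=9, i=2, j=1

Final answer: 9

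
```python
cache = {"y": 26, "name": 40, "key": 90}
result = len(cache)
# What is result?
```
Trace:
  cache={'y': 26, 'name': 40, 'key': 90}
  cache={'y': 26, 'name': 40, 'key': 90}, result=3

Final answer: 3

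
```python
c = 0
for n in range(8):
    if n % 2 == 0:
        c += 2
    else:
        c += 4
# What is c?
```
Trace:
  c=0
  c=2, n=0
  c=6, n=1
  c=8, n=2
  c=12, n=3
  c=14, n=4
  c=18, n=5
  c=20, n=6
  c=24, n=7

Final answer: 24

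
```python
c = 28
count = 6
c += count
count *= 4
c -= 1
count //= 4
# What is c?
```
Trace:
  c=28
  c=28, count=6
  c=34, count=6
  c=34, count=24
  c=33, count=24
  c=33, count=6

Final answer: 33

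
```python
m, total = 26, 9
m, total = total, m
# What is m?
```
Trace:
  m=26, total=9
  m=9, total=26

Final answer: 9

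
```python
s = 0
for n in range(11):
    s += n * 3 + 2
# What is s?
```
Trace:
  s=0
  s=2, n=0
  s=7, n=1
  s=15, n=2
  s=26, n=3
  s=40, n=4
  s=57, n=5
  s=77, n=6
  s=100, n=7
  s=126, n=8
  s=155, n=9
  s=187, n=10

Final answer: 187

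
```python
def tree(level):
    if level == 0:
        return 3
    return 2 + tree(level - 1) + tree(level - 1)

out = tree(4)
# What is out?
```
Call trace (a repeated sub-call is expanded the first time; later identical calls just restate its return value):
tree(level=4)
  tree(level=3)
    tree(level=2)
      tree(level=1)
        tree(level=0)
        -> return 3
        tree(level=0)
        -> return 3
      -> return 8
      tree(level=1) -> return 8  (same call as traced above)
    -> return 18
    tree(level=2) -> return 18  (same call as traced above)
  -> return 38
  tree(level=3) -> return 38  (same call as traced above)
-> return 78

Final answer: 78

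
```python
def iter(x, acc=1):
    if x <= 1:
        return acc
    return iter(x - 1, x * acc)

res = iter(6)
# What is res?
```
Call trace:
iter(x=6, acc=1)
  iter(x=5, acc=6)
    iter(x=4, acc=30)
      iter(x=3, acc=120)
        iter(x=2, acc=360)
          iter(x=1, acc=720)
          -> return 720
        -> return 720
      -> return 720
    -> return 720
  -> return 720
-> return 720

Final answer: 720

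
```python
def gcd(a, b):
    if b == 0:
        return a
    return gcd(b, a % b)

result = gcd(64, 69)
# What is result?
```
Call trace:
gcd(a=64, b=69)
  gcd(a=69, b=64)
    gcd(a=64, b=5)
      gcd(a=5, b=4)
        gcd(a=4, b=1)
          gcd(a=1, b=0)
          -> return 1
        -> return 1
      -> return 1
    -> return 1
  -> return 1
-> return 1

Final answer: 1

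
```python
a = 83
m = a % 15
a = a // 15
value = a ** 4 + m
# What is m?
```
Trace:
  a=83
  a=83, m=8
  a=5, m=8
  a=5, m=8, value=633

Final answer: 8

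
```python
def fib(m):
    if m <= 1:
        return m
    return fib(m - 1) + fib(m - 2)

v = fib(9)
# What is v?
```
Call trace (a repeated sub-call is expanded the first time; later identical calls just restate its return value):
fib(m=9)
  fib(m=8)
    fib(m=7)
      fib(m=6)
        fib(m=5)
          fib(m=4)
            fib(m=3)
              fib(m=2)
                fib(m=1)
                -> return 1
                fib(m=0)
                -> return 0
              -> return 1
              fib(m=1)
              -> return 1
            -> return 2
            fib(m=2) -> return 1  (same call as traced above)
          -> return 3
          fib(m=3) -> return 2  (same call as traced above)
        -> return 5
        fib(m=4) -> return 3  (same call as traced above)
      -> return 8
      fib(m=5) -> return 5  (same call as traced above)
    -> return 13
    fib(m=6) -> return 8  (same call as traced above)
  -> return 21
  fib(m=7) -> return 13  (same call as traced above)
-> return 34

Final answer: 34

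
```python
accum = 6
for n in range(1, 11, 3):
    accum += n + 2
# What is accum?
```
Trace:
  accum=6
  accum=9, n=1
  accum=15, n=4
  accum=24, n=7
  accum=36, n=10

Final answer: 36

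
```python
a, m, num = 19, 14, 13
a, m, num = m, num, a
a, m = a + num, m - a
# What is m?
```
Trace:
  a=19, m=14, num=13
  a=14, m=13, num=19
  a=33, m=-1, num=19

Final answer: -1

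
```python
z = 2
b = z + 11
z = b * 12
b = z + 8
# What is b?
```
Trace:
  z=2
  z=2, b=13
  z=156, b=13
  z=156, b=164

Final answer: 164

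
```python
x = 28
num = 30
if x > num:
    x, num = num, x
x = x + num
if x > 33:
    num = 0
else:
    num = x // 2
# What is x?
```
Trace:
  x=28
  x=28, num=30
  x=28, num=30
  x=58, num=30
  x=58, num=0

Final answer: 58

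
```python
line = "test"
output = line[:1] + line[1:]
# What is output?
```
Trace:
  line='test'
  line='test', output='test'

Final answer: 'test'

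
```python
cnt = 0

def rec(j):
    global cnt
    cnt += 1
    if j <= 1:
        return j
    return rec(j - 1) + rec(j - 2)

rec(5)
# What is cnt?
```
Call trace (a repeated sub-call is expanded the first time; later identical calls just restate its return value):
rec(j=5)
  rec(j=4)
    rec(j=3)
      rec(j=2)
        rec(j=1)
        -> return 1
        rec(j=0)
        -> return 0
      -> return 1
      rec(j=1)
      -> return 1
    -> return 2
    rec(j=2) -> return 1  (same call as traced above)
  -> return 3
  rec(j=3) -> return 2  (same call as traced above)
-> return 5

cnt is incremented once per call, so count the calls in each subtree. Let C(j) = number of calls made by rec(j).
C(0) = C(1) = 1 (base case, no recursion); C(j) = 1 + C(j - 1) + C(j - 2) otherwise.
C(2) = 1 + C(1) + C(0) = 1 + 1 + 1 = 3
C(3) = 1 + C(2) + C(1) = 1 + 3 + 1 = 5
C(4) = 1 + C(3) + C(2) = 1 + 5 + 3 = 9
C(5) = 1 + C(4) + C(3) = 1 + 9 + 5 = 15
cnt = C(5) = 15

Final answer: 15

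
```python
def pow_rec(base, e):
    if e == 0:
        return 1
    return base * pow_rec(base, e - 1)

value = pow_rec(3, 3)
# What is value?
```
Call trace:
pow_rec(base=3, e=3)
  pow_rec(base=3, e=2)
    pow_rec(base=3, e=1)
      pow_rec(base=3, e=0)
      -> return 1
    -> return 3
  -> return 9
-> return 27

Final answer: 27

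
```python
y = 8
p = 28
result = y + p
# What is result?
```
Trace:
  y=8
  y=8, p=28
  y=8, p=28, result=36

Final answer: 36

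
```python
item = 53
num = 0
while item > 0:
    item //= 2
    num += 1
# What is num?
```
Trace:
  item=53
  item=53, num=0
  item=26, num=1
  item=13, num=2
  item=6, num=3
  item=3, num=4
  item=1, num=5
  item=0, num=6

Final answer: 6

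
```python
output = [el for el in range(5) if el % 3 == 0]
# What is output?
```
Trace:
  el=0
  el=1
  el=2
  el=3
  el=4
  output=[0, 3]

Final answer: [0, 3]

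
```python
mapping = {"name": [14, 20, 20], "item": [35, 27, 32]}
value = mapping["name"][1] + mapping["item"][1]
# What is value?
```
Trace:
  mapping={'name': [14, 20, 20], 'item': [35, 27, 32]}
  mapping={'name': [14, 20, 20], 'item': [35, 27, 32]}, value=47

Final answer: 47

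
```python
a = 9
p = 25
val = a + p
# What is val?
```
Trace:
  a=9
  a=9, p=25
  a=9, p=25, val=34

Final answer: 34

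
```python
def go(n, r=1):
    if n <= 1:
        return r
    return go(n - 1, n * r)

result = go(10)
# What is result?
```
Call trace:
go(n=10, r=1)
  go(n=9, r=10)
    go(n=8, r=90)
      go(n=7, r=720)
        go(n=6, r=5040)
          go(n=5, r=30240)
            go(n=4, r=151200)
              go(n=3, r=604800)
                go(n=2, r=1814400)
                  go(n=1, r=3628800)
                  -> return 3628800
                -> return 3628800
              -> return 3628800
            -> return 3628800
          -> return 3628800
        -> return 3628800
      -> return 3628800
    -> return 3628800
  -> return 3628800
-> return 3628800

Final answer: 3628800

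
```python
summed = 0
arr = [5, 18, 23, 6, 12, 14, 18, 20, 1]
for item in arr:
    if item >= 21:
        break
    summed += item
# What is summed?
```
Trace:
  summed=0
  summed=5, item=5
  summed=23, item=18
  summed=23, item=23

Final answer: 23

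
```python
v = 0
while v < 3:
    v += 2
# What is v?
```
Trace:
  v=0
  v=2
  v=4

Final answer: 4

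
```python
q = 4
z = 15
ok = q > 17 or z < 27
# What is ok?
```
Trace:
  q=4
  q=4, z=15
  q=4, z=15, ok=True

Final answer: True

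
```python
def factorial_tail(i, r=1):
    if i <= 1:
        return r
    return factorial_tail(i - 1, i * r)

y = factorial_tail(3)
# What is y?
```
Call trace:
factorial_tail(i=3, r=1)
  factorial_tail(i=2, r=3)
    factorial_tail(i=1, r=6)
    -> return 6
  -> return 6
-> return 6

Final answer: 6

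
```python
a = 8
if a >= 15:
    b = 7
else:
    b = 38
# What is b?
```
Trace:
  a=8
  a=8, b=38

Final answer: 38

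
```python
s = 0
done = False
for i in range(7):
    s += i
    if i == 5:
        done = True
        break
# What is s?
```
Trace:
  s=0
  s=0, done=False
  s=0, done=False, i=0
  s=1, done=False, i=1
  s=3, done=False, i=2
  s=6, done=False, i=3
  s=10, done=False, i=4
  s=15, done=True, i=5

Final answer: 15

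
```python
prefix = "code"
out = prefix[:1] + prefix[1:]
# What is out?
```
Trace:
  prefix='code'
  prefix='code', out='code'

Final answer: 'code'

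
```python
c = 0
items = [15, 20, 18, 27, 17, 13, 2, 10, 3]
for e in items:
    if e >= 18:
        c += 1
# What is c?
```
Trace:
  c=0
  c=0, e=15
  c=1, e=20
  c=2, e=18
  c=3, e=27
  c=3, e=17
  c=3, e=13
  c=3, e=2
  c=3, e=10
  c=3, e=3

Final answer: 3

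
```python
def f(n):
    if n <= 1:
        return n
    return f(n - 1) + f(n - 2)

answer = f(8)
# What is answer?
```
Call trace (a repeated sub-call is expanded the first time; later identical calls just restate its return value):
f(n=8)
  f(n=7)
    f(n=6)
      f(n=5)
        f(n=4)
          f(n=3)
            f(n=2)
              f(n=1)
              -> return 1
              f(n=0)
              -> return 0
            -> return 1
            f(n=1)
            -> return 1
          -> return 2
          f(n=2) -> return 1  (same call as traced above)
        -> return 3
        f(n=3) -> return 2  (same call as traced above)
      -> return 5
      f(n=4) -> return 3  (same call as traced above)
    -> return 8
    f(n=5) -> return 5  (same call as traced above)
  -> return 13
  f(n=6) -> return 8  (same call as traced above)
-> return 21

Final answer: 21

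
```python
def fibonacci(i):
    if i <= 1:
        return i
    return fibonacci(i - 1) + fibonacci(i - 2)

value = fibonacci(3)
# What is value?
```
Call trace:
fibonacci(i=3)
  fibonacci(i=2)
    fibonacci(i=1)
    -> return 1
    fibonacci(i=0)
    -> return 0
  -> return 1
  fibonacci(i=1)
  -> return 1
-> return 2

Final answer: 2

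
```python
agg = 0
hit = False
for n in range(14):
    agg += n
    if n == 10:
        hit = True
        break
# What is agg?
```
Trace:
  agg=0
  agg=0, hit=False
  agg=0, hit=False, n=0
  agg=1, hit=False, n=1
  agg=3, hit=False, n=2
  agg=6, hit=False, n=3
  agg=10, hit=False, n=4
  agg=15, hit=False, n=5
  agg=21, hit=False, n=6
  agg=28, hit=False, n=7
  agg=36, hit=False, n=8
  agg=45, hit=False, n=9
  agg=55, hit=True, n=10

Final answer: 55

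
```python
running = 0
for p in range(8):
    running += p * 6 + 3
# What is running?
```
Trace:
  running=0
  running=3, p=0
  running=12, p=1
  running=27, p=2
  running=48, p=3
  running=75, p=4
  running=108, p=5
  running=147, p=6
  running=192, p=7

Final answer: 192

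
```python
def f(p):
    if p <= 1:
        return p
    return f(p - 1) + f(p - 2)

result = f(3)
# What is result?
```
Call trace:
f(p=3)
  f(p=2)
    f(p=1)
    -> return 1
    f(p=0)
    -> return 0
  -> return 1
  f(p=1)
  -> return 1
-> return 2

Final answer: 2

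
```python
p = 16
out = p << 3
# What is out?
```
Trace:
  p=16
  p=16, out=128

Final answer: 128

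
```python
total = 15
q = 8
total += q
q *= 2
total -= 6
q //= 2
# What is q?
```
Trace:
  total=15
  total=15, q=8
  total=23, q=8
  total=23, q=16
  total=17, q=16
  total=17, q=8

Final answer: 8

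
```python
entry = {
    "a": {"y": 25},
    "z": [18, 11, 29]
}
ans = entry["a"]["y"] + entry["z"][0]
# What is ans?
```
Trace:
  entry={'a': {'y': 25}, 'z': [18, 11, 29]}
  entry={'a': {'y': 25}, 'z': [18, 11, 29]}, ans=43

Final answer: 43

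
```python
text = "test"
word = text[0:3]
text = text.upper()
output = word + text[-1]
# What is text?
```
Trace:
  text='test'
  text='test', word='tes'
  text='TEST', word='tes'
  text='TEST', word='tes', output='tesT'

Final answer: 'TEST'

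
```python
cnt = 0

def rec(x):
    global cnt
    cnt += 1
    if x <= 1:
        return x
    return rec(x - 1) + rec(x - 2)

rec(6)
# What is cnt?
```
Call trace (a repeated sub-call is expanded the first time; later identical calls just restate its return value):
rec(x=6)
  rec(x=5)
    rec(x=4)
      rec(x=3)
        rec(x=2)
          rec(x=1)
          -> return 1
          rec(x=0)
          -> return 0
        -> return 1
        rec(x=1)
        -> return 1
      -> return 2
      rec(x=2) -> return 1  (same call as traced above)
    -> return 3
    rec(x=3) -> return 2  (same call as traced above)
  -> return 5
  rec(x=4) -> return 3  (same call as traced above)
-> return 8

cnt is incremented once per call, so count the calls in each subtree. Let C(x) = number of calls made by rec(x).
C(0) = C(1) = 1 (base case, no recursion); C(x) = 1 + C(x - 1) + C(x - 2) otherwise.
C(2) = 1 + C(1) + C(0) = 1 + 1 + 1 = 3
C(3) = 1 + C(2) + C(1) = 1 + 3 + 1 = 5
C(4) = 1 + C(3) + C(2) = 1 + 5 + 3 = 9
C(5) = 1 + C(4) + C(3) = 1 + 9 + 5 = 15
C(6) = 1 + C(5) + C(4) = 1 + 15 + 9 = 25
cnt = C(6) = 25

Final answer: 25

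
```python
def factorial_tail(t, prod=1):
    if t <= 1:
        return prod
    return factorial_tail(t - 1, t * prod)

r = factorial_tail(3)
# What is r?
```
Call trace:
factorial_tail(t=3, prod=1)
  factorial_tail(t=2, prod=3)
    factorial_tail(t=1, prod=6)
    -> return 6
  -> return 6
-> return 6

Final answer: 6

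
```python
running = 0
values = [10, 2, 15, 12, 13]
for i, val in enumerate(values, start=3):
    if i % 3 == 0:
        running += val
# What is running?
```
Trace:
  running=0
  running=10, i=3, val=10
  running=10, i=4, val=2
  running=10, i=5, val=15
  running=22, i=6, val=12
  running=22, i=7, val=13

Final answer: 22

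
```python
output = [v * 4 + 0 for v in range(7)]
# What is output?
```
Trace:
  v=0
  v=1
  v=2
  v=3
  v=4
  v=5
  v=6
  output=[0, 4, 8, 12, 16, 20, 24]

Final answer: [0, 4, 8, 12, 16, 20, 24]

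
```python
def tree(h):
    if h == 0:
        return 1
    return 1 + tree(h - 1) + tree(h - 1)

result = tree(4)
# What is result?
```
Call trace (a repeated sub-call is expanded the first time; later identical calls just restate its return value):
tree(h=4)
  tree(h=3)
    tree(h=2)
      tree(h=1)
        tree(h=0)
        -> return 1
        tree(h=0)
        -> return 1
      -> return 3
      tree(h=1) -> return 3  (same call as traced above)
    -> return 7
    tree(h=2) -> return 7  (same call as traced above)
  -> return 15
  tree(h=3) -> return 15  (same call as traced above)
-> return 31

Final answer: 31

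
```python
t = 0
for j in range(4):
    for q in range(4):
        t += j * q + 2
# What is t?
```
Trace:
  t=0
  t=2, j=0, q=0
  t=4, j=0, q=1
  t=6, j=0, q=2
  t=8, j=0, q=3
  t=10, j=1, q=0
  t=13, j=1, q=1
  t=17, j=1, q=2
  t=22, j=1, q=3
  t=24, j=2, q=0
  t=28, j=2, q=1
  t=34, j=2, q=2
  t=42, j=2, q=3
  t=44, j=3, q=0
  t=49, j=3, q=1
  t=57, j=3, q=2
  t=68, j=3, q=3

Final answer: 68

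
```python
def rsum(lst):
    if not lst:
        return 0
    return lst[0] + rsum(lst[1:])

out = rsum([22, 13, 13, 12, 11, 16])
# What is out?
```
Call trace:
rsum(lst=[22, 13, 13, 12, 11, 16])
  rsum(lst=[13, 13, 12, 11, 16])
    rsum(lst=[13, 12, 11, 16])
      rsum(lst=[12, 11, 16])
        rsum(lst=[11, 16])
          rsum(lst=[16])
            rsum(lst=[])
            -> return 0
          -> return 16
        -> return 27
      -> return 39
    -> return 52
  -> return 65
-> return 87

Final answer: 87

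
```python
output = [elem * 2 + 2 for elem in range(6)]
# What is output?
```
Trace:
  elem=0
  elem=1
  elem=2
  elem=3
  elem=4
  elem=5
  output=[2, 4, 6, 8, 10, 12]

Final answer: [2, 4, 6, 8, 10, 12]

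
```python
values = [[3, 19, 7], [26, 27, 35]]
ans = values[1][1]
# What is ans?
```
Trace:
  values=[[3, 19, 7], [26, 27, 35]]
  values=[[3, 19, 7], [26, 27, 35]], ans=27

Final answer: 27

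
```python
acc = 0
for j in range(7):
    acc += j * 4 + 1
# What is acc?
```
Trace:
  acc=0
  acc=1, j=0
  acc=6, j=1
  acc=15, j=2
  acc=28, j=3
  acc=45, j=4
  acc=66, j=5
  acc=91, j=6

Final answer: 91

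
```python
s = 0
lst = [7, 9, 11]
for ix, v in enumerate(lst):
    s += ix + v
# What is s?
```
Trace:
  s=0
  s=7, ix=0, v=7
  s=17, ix=1, v=9
  s=30, ix=2, v=11

Final answer: 30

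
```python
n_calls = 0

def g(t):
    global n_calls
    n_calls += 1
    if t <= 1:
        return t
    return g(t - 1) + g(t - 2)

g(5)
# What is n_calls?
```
Call trace (a repeated sub-call is expanded the first time; later identical calls just restate its return value):
g(t=5)
  g(t=4)
    g(t=3)
      g(t=2)
        g(t=1)
        -> return 1
        g(t=0)
        -> return 0
      -> return 1
      g(t=1)
      -> return 1
    -> return 2
    g(t=2) -> return 1  (same call as traced above)
  -> return 3
  g(t=3) -> return 2  (same call as traced above)
-> return 5

n_calls is incremented once per call, so count the calls in each subtree. Let C(t) = number of calls made by g(t).
C(0) = C(1) = 1 (base case, no recursion); C(t) = 1 + C(t - 1) + C(t - 2) otherwise.
C(2) = 1 + C(1) + C(0) = 1 + 1 + 1 = 3
C(3) = 1 + C(2) + C(1) = 1 + 3 + 1 = 5
C(4) = 1 + C(3) + C(2) = 1 + 5 + 3 = 9
C(5) = 1 + C(4) + C(3) = 1 + 9 + 5 = 15
n_calls = C(5) = 15

Final answer: 15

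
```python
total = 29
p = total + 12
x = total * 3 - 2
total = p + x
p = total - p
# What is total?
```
Trace:
  total=29
  total=29, p=41
  total=29, p=41, x=85
  total=126, p=41, x=85
  total=126, p=85, x=85

Final answer: 126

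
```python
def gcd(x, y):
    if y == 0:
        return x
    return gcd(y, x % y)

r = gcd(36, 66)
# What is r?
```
Call trace:
gcd(x=36, y=66)
  gcd(x=66, y=36)
    gcd(x=36, y=30)
      gcd(x=30, y=6)
        gcd(x=6, y=0)
        -> return 6
      -> return 6
    -> return 6
  -> return 6
-> return 6

Final answer: 6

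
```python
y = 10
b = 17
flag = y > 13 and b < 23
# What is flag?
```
Trace:
  y=10
  y=10, b=17
  y=10, b=17, flag=False

Final answer: False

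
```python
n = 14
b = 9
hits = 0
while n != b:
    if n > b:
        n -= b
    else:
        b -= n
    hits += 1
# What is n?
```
Trace:
  n=14
  n=14, b=9
  n=14, b=9, hits=0
  n=5, b=9, hits=1
  n=5, b=4, hits=2
  n=1, b=4, hits=3
  n=1, b=3, hits=4
  n=1, b=2, hits=5
  n=1, b=1, hits=6

Final answer: 1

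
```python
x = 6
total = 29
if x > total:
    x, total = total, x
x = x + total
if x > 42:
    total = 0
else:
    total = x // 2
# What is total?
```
Trace:
  x=6
  x=6, total=29
  x=6, total=29
  x=35, total=29
  x=35, total=17

Final answer: 17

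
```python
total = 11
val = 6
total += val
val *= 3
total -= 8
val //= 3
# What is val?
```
Trace:
  total=11
  total=11, val=6
  total=17, val=6
  total=17, val=18
  total=9, val=18
  total=9, val=6

Final answer: 6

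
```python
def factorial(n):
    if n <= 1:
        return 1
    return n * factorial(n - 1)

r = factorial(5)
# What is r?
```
Call trace:
factorial(n=5)
  factorial(n=4)
    factorial(n=3)
      factorial(n=2)
        factorial(n=1)
        -> return 1
      -> return 2
    -> return 6
  -> return 24
-> return 120

Final answer: 120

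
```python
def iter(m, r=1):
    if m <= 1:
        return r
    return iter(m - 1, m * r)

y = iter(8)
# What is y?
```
Call trace:
iter(m=8, r=1)
  iter(m=7, r=8)
    iter(m=6, r=56)
      iter(m=5, r=336)
        iter(m=4, r=1680)
          iter(m=3, r=6720)
            iter(m=2, r=20160)
              iter(m=1, r=40320)
              -> return 40320
            -> return 40320
          -> return 40320
        -> return 40320
      -> return 40320
    -> return 40320
  -> return 40320
-> return 40320

Final answer: 40320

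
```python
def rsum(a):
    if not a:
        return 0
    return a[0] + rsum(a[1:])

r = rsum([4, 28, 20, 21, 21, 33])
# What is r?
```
Call trace:
rsum(a=[4, 28, 20, 21, 21, 33])
  rsum(a=[28, 20, 21, 21, 33])
    rsum(a=[20, 21, 21, 33])
      rsum(a=[21, 21, 33])
        rsum(a=[21, 33])
          rsum(a=[33])
            rsum(a=[])
            -> return 0
          -> return 33
        -> return 54
      -> return 75
    -> return 95
  -> return 123
-> return 127

Final answer: 127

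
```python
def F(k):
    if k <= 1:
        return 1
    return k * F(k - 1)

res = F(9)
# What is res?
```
Call trace:
F(k=9)
  F(k=8)
    F(k=7)
      F(k=6)
        F(k=5)
          F(k=4)
            F(k=3)
              F(k=2)
                F(k=1)
                -> return 1
              -> return 2
            -> return 6
          -> return 24
        -> return 120
      -> return 720
    -> return 5040
  -> return 40320
-> return 362880

Final answer: 362880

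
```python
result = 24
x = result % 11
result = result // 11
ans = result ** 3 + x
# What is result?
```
Trace:
  result=24
  result=24, x=2
  result=2, x=2
  result=2, x=2, ans=10

Final answer: 2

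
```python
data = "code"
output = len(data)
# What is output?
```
Trace:
  data='code'
  data='code', output=4

Final answer: 4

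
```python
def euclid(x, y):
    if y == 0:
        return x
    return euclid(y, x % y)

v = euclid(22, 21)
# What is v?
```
Call trace:
euclid(x=22, y=21)
  euclid(x=21, y=1)
    euclid(x=1, y=0)
    -> return 1
  -> return 1
-> return 1

Final answer: 1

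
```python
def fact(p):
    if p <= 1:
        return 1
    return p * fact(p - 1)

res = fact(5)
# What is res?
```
Call trace:
fact(p=5)
  fact(p=4)
    fact(p=3)
      fact(p=2)
        fact(p=1)
        -> return 1
      -> return 2
    -> return 6
  -> return 24
-> return 120

Final answer: 120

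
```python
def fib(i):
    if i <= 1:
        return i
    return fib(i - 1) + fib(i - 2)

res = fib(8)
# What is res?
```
Call trace (a repeated sub-call is expanded the first time; later identical calls just restate its return value):
fib(i=8)
  fib(i=7)
    fib(i=6)
      fib(i=5)
        fib(i=4)
          fib(i=3)
            fib(i=2)
              fib(i=1)
              -> return 1
              fib(i=0)
              -> return 0
            -> return 1
            fib(i=1)
            -> return 1
          -> return 2
          fib(i=2) -> return 1  (same call as traced above)
        -> return 3
        fib(i=3) -> return 2  (same call as traced above)
      -> return 5
      fib(i=4) -> return 3  (same call as traced above)
    -> return 8
    fib(i=5) -> return 5  (same call as traced above)
  -> return 13
  fib(i=6) -> return 8  (same call as traced above)
-> return 21

Final answer: 21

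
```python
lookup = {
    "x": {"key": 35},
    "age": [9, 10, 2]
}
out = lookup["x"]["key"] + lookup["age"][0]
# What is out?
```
Trace:
  lookup={'x': {'key': 35}, 'age': [9, 10, 2]}
  lookup={'x': {'key': 35}, 'age': [9, 10, 2]}, out=44

Final answer: 44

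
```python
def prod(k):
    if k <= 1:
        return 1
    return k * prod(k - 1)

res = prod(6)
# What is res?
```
Call trace:
prod(k=6)
  prod(k=5)
    prod(k=4)
      prod(k=3)
        prod(k=2)
          prod(k=1)
          -> return 1
        -> return 2
      -> return 6
    -> return 24
  -> return 120
-> return 720

Final answer: 720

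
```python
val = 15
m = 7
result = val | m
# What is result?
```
Trace:
  val=15
  val=15, m=7
  val=15, m=7, result=15

Final answer: 15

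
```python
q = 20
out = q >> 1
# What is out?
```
Trace:
  q=20
  q=20, out=10

Final answer: 10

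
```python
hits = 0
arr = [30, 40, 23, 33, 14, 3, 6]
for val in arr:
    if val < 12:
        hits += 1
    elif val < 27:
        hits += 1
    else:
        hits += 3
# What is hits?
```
Trace:
  hits=0
  hits=3, val=30
  hits=6, val=40
  hits=7, val=23
  hits=10, val=33
  hits=11, val=14
  hits=12, val=3
  hits=13, val=6

Final answer: 13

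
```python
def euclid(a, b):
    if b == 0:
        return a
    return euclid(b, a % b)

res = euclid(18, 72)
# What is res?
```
Call trace:
euclid(a=18, b=72)
  euclid(a=72, b=18)
    euclid(a=18, b=0)
    -> return 18
  -> return 18
-> return 18

Final answer: 18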